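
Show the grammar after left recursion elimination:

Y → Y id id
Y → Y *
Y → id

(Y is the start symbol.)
Y → id Y'
Y' → id id Y'
Y' → * Y'
Y' → ε

Y is directly left-recursive. The standard transformation for
  A → A α₁ | ... | A α_m | β₁ | ... | β_n
is
  A  → β₁ A' | ... | β_n A'
  A' → α₁ A' | ... | α_m A' | ε

Y → id becomes Y → id Y'
Y → Y id id becomes Y' → id id Y'
Y → Y * becomes Y' → * Y'
Add Y' → ε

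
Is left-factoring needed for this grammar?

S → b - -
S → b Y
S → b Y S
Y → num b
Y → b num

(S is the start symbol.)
Left-factoring is needed when two productions for the same non-terminal
share a common prefix on the right-hand side.

Productions for S:
  S → b - -
  S → b Y
  S → b Y S
Productions for Y:
  Y → num b
  Y → b num

Found common prefix 'b' in productions for S

Answer: Yes, S has productions with common prefix 'b'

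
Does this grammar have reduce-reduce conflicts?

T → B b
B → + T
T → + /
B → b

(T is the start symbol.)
A reduce-reduce conflict occurs when an LR(0) state has two complete items [A → α .] and [B → β .] — both call for a reduction, and with no lookahead the parser cannot choose between them.

Augment with T' → T and build the canonical LR(0) collection (I0 = CLOSURE({[T' → . T]}), then GOTO on every symbol after a dot until no new states appear). It has 8 states:
  I0: { [B → . + T], [B → . b], [T → . + /], [T → . B b], [T' → . T] }  — shift
  I1: { [B → + . T], [B → . + T], [B → . b], [T → + . /], [T → . + /], [T → . B b] }  — shift
  I2: { [T → B . b] }  — shift
  I3: { [T' → T .] }  — accept
  I4: { [B → b .] }  — reduce
  I5: { [T → B b .] }  — reduce
  I6: { [T → + / .] }  — reduce
  I7: { [B → + T .] }  — reduce

No state contains more than one complete item.

Answer: No reduce-reduce conflicts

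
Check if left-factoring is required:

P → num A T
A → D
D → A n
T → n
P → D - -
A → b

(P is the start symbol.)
No, left-factoring is not needed

Left-factoring is needed when two productions for the same non-terminal
share a common prefix on the right-hand side.

Productions for P:
  P → num A T
  P → D - -
Productions for A:
  A → D
  A → b

No common prefixes found.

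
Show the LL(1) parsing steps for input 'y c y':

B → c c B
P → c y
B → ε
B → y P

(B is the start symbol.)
Stack is shown with the top on the left.

Stack  Input    Action
----------------------
B $    y c y $  output B → y P
y P $  y c y $  match 'y'
P $    c y $    output P → c y
c y $  c y $    match 'c'
y $    y $      match 'y'
$      $        accept

The string is accepted.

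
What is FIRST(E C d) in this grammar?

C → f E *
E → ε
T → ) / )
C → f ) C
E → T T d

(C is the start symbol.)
FIRST sets of the non-terminals involved (from the grammar, by fixed-point iteration):
  FIRST(E) = { ')', ε }
  FIRST(C) = { 'f' }

To compute FIRST(E C d), process the symbols left to right:
Symbol E is a non-terminal. Add FIRST(E) \ {ε} = { ')' }
E is nullable (ε ∈ FIRST(E)), continue to the next symbol.
Symbol C is a non-terminal. Add FIRST(C) \ {ε} = { 'f' }
C is not nullable (ε ∉ FIRST(C)), so stop here.
FIRST(E C d) = { ')', 'f' }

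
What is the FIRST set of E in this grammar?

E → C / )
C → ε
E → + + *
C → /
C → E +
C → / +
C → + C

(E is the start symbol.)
To compute FIRST(E), examine every production with E on the left-hand side, reading each right-hand side left to right until a non-nullable symbol is reached.

FIRST sets of the other non-terminals involved (by the same procedure, iterated to a fixed point):
  FIRST(C) = { '+', '/', ε }

From E → C / ):
  - C is a non-terminal: add FIRST(C) \ {ε} = { '+', '/' }
    C is nullable, so continue to the next symbol
  - '/' is a terminal: add '/' and stop
From E → + + *:
  - '+' is a terminal: add '+' and stop

Collecting: FIRST(E) = { '+', '/' }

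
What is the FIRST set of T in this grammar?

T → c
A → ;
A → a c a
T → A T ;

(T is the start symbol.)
{ ';', 'a', 'c' }

To compute FIRST(T), examine every production with T on the left-hand side, reading each right-hand side left to right until a non-nullable symbol is reached.

FIRST sets of the other non-terminals involved (by the same procedure, iterated to a fixed point):
  FIRST(A) = { ';', 'a' }

From T → c:
  - c is a terminal: add 'c' and stop
From T → A T ;:
  - A is a non-terminal: add FIRST(A) \ {ε} = { ';', 'a' }
    A is not nullable, so stop

Collecting: FIRST(T) = { ';', 'a', 'c' }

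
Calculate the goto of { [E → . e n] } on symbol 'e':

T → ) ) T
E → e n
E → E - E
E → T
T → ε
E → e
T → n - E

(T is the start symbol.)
GOTO(I, 'e') = CLOSURE({ [A → αX.β] : [A → α.Xβ] ∈ I, X = 'e' })

Items with dot before 'e', with the dot advanced:
  [E → . e n] → [E → e . n]
Closure adds nothing (no advanced item has the dot before a non-terminal).

GOTO = { [E → e . n] }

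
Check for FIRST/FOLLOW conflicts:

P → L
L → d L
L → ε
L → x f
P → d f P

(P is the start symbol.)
A FIRST/FOLLOW conflict occurs when a non-terminal N has a nullable alternative N → β (β ⇒* ε) and another alternative N → α with FIRST(α) ∩ FOLLOW(N) ≠ ∅: on such a lookahead the parser cannot decide between expanding α and letting N vanish via β.

Nullable non-terminals: L, P.
FIRST sets used below: FIRST(L) = { 'd', 'x', ε }

L: nullable alternative(s) L → ε; FOLLOW(L) = { $ }
  L → d L: FIRST \ {ε} = { 'd' } — disjoint from FOLLOW(L)
  L → ε: FIRST \ {ε} = { } — this is the only nullable alternative, skip
  L → x f: FIRST \ {ε} = { 'x' } — disjoint from FOLLOW(L)

P: nullable alternative(s) P → L; FOLLOW(P) = { $ }
  P → L: FIRST \ {ε} = { 'd', 'x' } — this is the only nullable alternative, skip
  P → d f P: FIRST \ {ε} = { 'd' } — disjoint from FOLLOW(P)

No FIRST/FOLLOW conflicts found.

Answer: No FIRST/FOLLOW conflicts.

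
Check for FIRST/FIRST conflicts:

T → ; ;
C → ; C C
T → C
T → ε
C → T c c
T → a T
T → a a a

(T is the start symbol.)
Yes. T → ';' ';' / T → C on { ';' }; T → C / T → a T on { 'a' }; T → C / T → a a a on { 'a' }; T → a T / T → a a a on { 'a' }; C → ';' C C / C → T c c on { ';' }

FIRST sets of the non-terminals at (or reachable through a nullable prefix from) the front of some alternative:
  FIRST(C) = { ';', 'a', 'c' }
  FIRST(T) = { ';', 'a', 'c', ε }

Productions for T:
  T → ; ;: FIRST = { ';' }
  T → C: FIRST = { ';', 'a', 'c' }
  T → ε: FIRST = { ε }
  T → a T: FIRST = { 'a' }
  T → a a a: FIRST = { 'a' }
Productions for C:
  C → ; C C: FIRST = { ';' }
  C → T c c: FIRST = { ';', 'a', 'c' }

Conflict for T: T → ; ; and T → C
  Overlap: { ';' }
Conflict for T: T → C and T → a T
  Overlap: { 'a' }
Conflict for T: T → C and T → a a a
  Overlap: { 'a' }
Conflict for T: T → a T and T → a a a
  Overlap: { 'a' }
Conflict for C: C → ; C C and C → T c c
  Overlap: { ';' }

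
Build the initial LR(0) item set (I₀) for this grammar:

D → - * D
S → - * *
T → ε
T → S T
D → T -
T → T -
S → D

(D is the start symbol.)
{ [D → . - * D], [D → . T -], [D' → . D], [S → . - * *], [S → . D], [T → . S T], [T → . T -], [T → .] }

First, augment the grammar with D' → D
I₀ = CLOSURE({ [D' → . D] }):
  [D' → . D] has the dot before D: add [D → . - * D], [D → . T -]
  [D → . T -] has the dot before T: add [T → .], [T → . S T], [T → . T -]
  [T → . S T] has the dot before S: add [S → . - * *], [S → . D]
No further items can be added.

I₀ = { [D → . - * D], [D → . T -], [D' → . D], [S → . - * *], [S → . D], [T → . S T], [T → . T -], [T → .] }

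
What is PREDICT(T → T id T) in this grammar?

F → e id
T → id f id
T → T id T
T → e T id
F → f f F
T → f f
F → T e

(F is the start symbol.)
{ 'e', 'f', 'id' }

PREDICT(T → T id T) = (FIRST(RHS) \ {ε}) ∪ (FOLLOW(T) if ε ∈ FIRST(RHS), i.e. RHS ⇒* ε)
FIRST(T) = { 'e', 'f', 'id' }
FIRST(T id T) = { 'e', 'f', 'id' }
ε ∉ FIRST(T id T), so FOLLOW(T) is not added.
PREDICT(T → T id T) = { 'e', 'f', 'id' }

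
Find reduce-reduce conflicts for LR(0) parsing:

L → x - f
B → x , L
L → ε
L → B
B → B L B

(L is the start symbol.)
A reduce-reduce conflict occurs when an LR(0) state has two complete items [A → α .] and [B → β .] — both call for a reduction, and with no lookahead the parser cannot choose between them.

Augment with L' → L and build the canonical LR(0) collection (I0 = CLOSURE({[L' → . L]}), then GOTO on every symbol after a dot until no new states appear). It has 11 states:
  I0: { [B → . B L B], [B → . x , L], [L → . B], [L → . x - f], [L → .], [L' → . L] }  — shift, reduce
  I1: { [B → . B L B], [B → . x , L], [B → B . L B], [L → . B], [L → . x - f], [L → .], [L → B .] }  — shift, 2 reduces
  I2: { [L' → L .] }  — accept
  I3: { [B → x . , L], [L → x . - f] }  — shift
  I4: { [B → . B L B], [B → . x , L], [B → x , . L], [L → . B], [L → . x - f], [L → .] }  — shift, reduce
  I5: { [L → x - . f] }  — shift
  I6: { [L → x - f .] }  — reduce
  I7: { [B → x , L .] }  — reduce
  I8: { [B → . B L B], [B → . x , L], [B → B L . B] }  — shift
  I9: { [B → . B L B], [B → . x , L], [B → B . L B], [B → B L B .], [L → . B], [L → . x - f], [L → .] }  — shift, 2 reduces
  I10: { [B → x . , L] }  — shift

I1 contains complete items [L → .], [L → B .] — reduce-reduce conflict.
I9 contains complete items [B → B L B .], [L → .] — reduce-reduce conflict.

Answer: Yes — I1: [L → .] vs [L → B .]; I9: [B → B L B .] vs [L → .]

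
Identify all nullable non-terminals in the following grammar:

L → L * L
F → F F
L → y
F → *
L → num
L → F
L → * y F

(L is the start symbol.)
There are no ε-productions, so no non-terminal can derive ε.
No non-terminals are nullable.

Answer: None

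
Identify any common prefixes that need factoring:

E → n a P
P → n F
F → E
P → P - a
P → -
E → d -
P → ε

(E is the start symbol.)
Left-factoring is needed when two productions for the same non-terminal
share a common prefix on the right-hand side.

Productions for E:
  E → n a P
  E → d -
Productions for P:
  P → n F
  P → P - a
  P → -
  P → ε

No common prefixes found.

Answer: No, left-factoring is not needed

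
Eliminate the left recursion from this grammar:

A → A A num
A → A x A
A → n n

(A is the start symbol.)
A → n n A'
A' → A num A'
A' → x A A'
A' → ε

A is directly left-recursive. The standard transformation for
  A → A α₁ | ... | A α_m | β₁ | ... | β_n
is
  A  → β₁ A' | ... | β_n A'
  A' → α₁ A' | ... | α_m A' | ε

A → n n becomes A → n n A'
A → A A num becomes A' → A num A'
A → A x A becomes A' → x A A'
Add A' → ε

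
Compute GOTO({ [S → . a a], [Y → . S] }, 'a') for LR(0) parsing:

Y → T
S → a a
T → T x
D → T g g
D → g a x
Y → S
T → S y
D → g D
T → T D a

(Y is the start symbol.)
GOTO(I, 'a') = CLOSURE({ [A → αX.β] : [A → α.Xβ] ∈ I, X = 'a' })

Items with dot before 'a', with the dot advanced:
  [S → . a a] → [S → a . a]
Closure adds nothing (no advanced item has the dot before a non-terminal).

GOTO = { [S → a . a] }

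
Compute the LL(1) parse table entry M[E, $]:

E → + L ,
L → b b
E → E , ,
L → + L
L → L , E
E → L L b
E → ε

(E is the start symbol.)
To find M[E, $], we find productions for E where $ is in the predict set (PREDICT(N → α) = (FIRST(α) \ {ε}) ∪ (FOLLOW(N) if α ⇒* ε)).

Relevant sets:
  FIRST(E) = { '+', ',', 'b', ε }
  FIRST(L) = { '+', 'b' }
  FOLLOW(E) = { $, '+', ',', 'b' }

E → + L ,: PREDICT = { '+' }
E → E , ,: PREDICT = { '+', ',', 'b' }
E → L L b: PREDICT = { '+', 'b' }
E → ε: PREDICT = { $, '+', ',', 'b' }
  $ is in predict set, so this production goes in M[E, $]

M[E, $] = E → ε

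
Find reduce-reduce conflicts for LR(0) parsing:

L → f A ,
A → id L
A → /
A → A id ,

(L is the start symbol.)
No reduce-reduce conflicts

A reduce-reduce conflict occurs when an LR(0) state has two complete items [A → α .] and [B → β .] — both call for a reduction, and with no lookahead the parser cannot choose between them.

Augment with L' → L and build the canonical LR(0) collection (I0 = CLOSURE({[L' → . L]}), then GOTO on every symbol after a dot until no new states appear). It has 10 states:
  I0: { [L → . f A ,], [L' → . L] }  — shift
  I1: { [L' → L .] }  — accept
  I2: { [A → . /], [A → . A id ,], [A → . id L], [L → f . A ,] }  — shift
  I3: { [A → / .] }  — reduce
  I4: { [A → A . id ,], [L → f A . ,] }  — shift
  I5: { [A → id . L], [L → . f A ,] }  — shift
  I6: { [A → id L .] }  — reduce
  I7: { [L → f A , .] }  — reduce
  I8: { [A → A id . ,] }  — shift
  I9: { [A → A id , .] }  — reduce

No state contains more than one complete item.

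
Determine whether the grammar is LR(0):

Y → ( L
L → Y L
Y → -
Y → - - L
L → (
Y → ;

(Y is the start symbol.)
Augment with Y' → Y and build the canonical LR(0) collection (I0 = CLOSURE({[Y' → . Y]}), then GOTO on every symbol after a dot until no new states appear). It has 11 states:
  I0: { [Y → . ( L], [Y → . - - L], [Y → . -], [Y → . ;], [Y' → . Y] }  — shift
  I1: { [L → . (], [L → . Y L], [Y → ( . L], [Y → . ( L], [Y → . - - L], [Y → . -], [Y → . ;] }  — shift
  I2: { [Y → - . - L], [Y → - .] }  — shift, reduce
  I3: { [Y → ; .] }  — reduce
  I4: { [Y' → Y .] }  — accept
  I5: { [L → . (], [L → . Y L], [Y → - - . L], [Y → . ( L], [Y → . - - L], [Y → . -], [Y → . ;] }  — shift
  I6: { [L → ( .], [L → . (], [L → . Y L], [Y → ( . L], [Y → . ( L], [Y → . - - L], [Y → . -], [Y → . ;] }  — shift, reduce
  I7: { [Y → - - L .] }  — reduce
  I8: { [L → . (], [L → . Y L], [L → Y . L], [Y → . ( L], [Y → . - - L], [Y → . -], [Y → . ;] }  — shift
  I9: { [L → Y L .] }  — reduce
  I10: { [Y → ( L .] }  — reduce

Conflict in state I2:
  Shift-reduce conflict between [Y → - .] and [Y → - . - L]
So the grammar is NOT LR(0).

Answer: No. Shift-reduce conflict between [Y → - .] and [Y → - . - L]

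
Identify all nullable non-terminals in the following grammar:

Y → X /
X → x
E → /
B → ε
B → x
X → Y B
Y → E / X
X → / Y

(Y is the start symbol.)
{ 'B' }

A non-terminal is nullable if it can derive ε (the empty string): either it has an ε-production, or it has a production whose right-hand side consists entirely of nullable non-terminals.

ε-productions: B → ε
So B is immediately nullable.
No further non-terminal can be added: every production for the remaining non-terminals contains a terminal or a non-nullable non-terminal.
Nullable = { 'B' }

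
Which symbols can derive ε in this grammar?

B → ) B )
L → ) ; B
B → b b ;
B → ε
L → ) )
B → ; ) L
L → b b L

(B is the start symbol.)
{ 'B' }

ε-productions: B → ε
So B is immediately nullable.
No further non-terminal can be added: every production for the remaining non-terminals contains a terminal or a non-nullable non-terminal.
Nullable = { 'B' }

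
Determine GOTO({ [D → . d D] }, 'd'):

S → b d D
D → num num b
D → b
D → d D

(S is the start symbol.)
GOTO(I, 'd') = CLOSURE({ [A → αX.β] : [A → α.Xβ] ∈ I, X = 'd' })

Items with dot before 'd', with the dot advanced:
  [D → . d D] → [D → d . D]
Closure of the advanced items:
  [D → d . D] has the dot before D: add [D → . num num b], [D → . b], [D → . d D]

GOTO = { [D → . b], [D → . d D], [D → . num num b], [D → d . D] }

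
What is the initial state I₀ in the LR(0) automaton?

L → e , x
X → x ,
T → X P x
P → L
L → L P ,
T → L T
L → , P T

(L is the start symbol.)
{ [L → . , P T], [L → . L P ,], [L → . e , x], [L' → . L] }

First, augment the grammar with L' → L
I₀ = CLOSURE({ [L' → . L] }):
  [L' → . L] has the dot before L: add [L → . e , x], [L → . L P ,], [L → . , P T]
No further items can be added.

I₀ = { [L → . , P T], [L → . L P ,], [L → . e , x], [L' → . L] }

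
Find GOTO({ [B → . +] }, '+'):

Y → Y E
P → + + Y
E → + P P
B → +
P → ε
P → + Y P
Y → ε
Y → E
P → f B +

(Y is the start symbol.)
{ [B → + .] }

GOTO(I, '+') = CLOSURE({ [A → αX.β] : [A → α.Xβ] ∈ I, X = '+' })

Items with dot before '+', with the dot advanced:
  [B → . +] → [B → + .]
Closure adds nothing (no advanced item has the dot before a non-terminal).

GOTO = { [B → + .] }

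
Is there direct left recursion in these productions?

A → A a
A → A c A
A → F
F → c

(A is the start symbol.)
Yes, A is left-recursive

A → A a: LEFT RECURSIVE (starts with A)
A → A c A: LEFT RECURSIVE (starts with A)
A → F: starts with F
F → c: starts with c

The grammar has direct left recursion on: A.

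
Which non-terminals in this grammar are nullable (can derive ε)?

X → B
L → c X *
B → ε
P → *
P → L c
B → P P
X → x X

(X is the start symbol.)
A non-terminal is nullable if it can derive ε (the empty string): either it has an ε-production, or it has a production whose right-hand side consists entirely of nullable non-terminals.

ε-productions: B → ε
So B is immediately nullable.
X → B: every symbol on the right is nullable, so X is nullable too.
No further non-terminal can be added: every production for the remaining non-terminals contains a terminal or a non-nullable non-terminal.
Nullable = { 'B', 'X' }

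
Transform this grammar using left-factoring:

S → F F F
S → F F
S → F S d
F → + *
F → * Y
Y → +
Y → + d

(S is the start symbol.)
Left-factoring transforms A → αβ₁ | αβ₂ into A → αA' and A' → β₁ | β₂
(α is the longest common prefix among the alternatives). Repeat until
no nonterminal has two alternatives with a common prefix.

Round 1: S has alternatives sharing prefix 'F'. Introduce S': S → F S'
  Add: S' → F F
  Add: S' → F
  Add: S' → S d

Round 2: S' has alternatives sharing prefix 'F'. Introduce S'': S' → F S''
  Add: S'' → F
  Add: S'' → ε

Round 3: Y has alternatives sharing prefix '+'. Introduce Y': Y → + Y'
  Add: Y' → ε
  Add: Y' → d

No remaining common prefixes — done.

Resulting grammar:
S → F S'
S' → F S''
S'' → F
S'' → ε
S' → S d
F → + *
F → * Y
Y → + Y'
Y' → ε
Y' → d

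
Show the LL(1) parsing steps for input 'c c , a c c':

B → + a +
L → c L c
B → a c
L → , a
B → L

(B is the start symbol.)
LL(1) parsing maintains a stack (initially the start symbol over $) and the input. At each step: if the stack top is a terminal, match it against the current input token; if it is a non-terminal N, replace it with the RHS of M[N, lookahead] (the unique production whose predict set contains the lookahead).

Stack is shown with the top on the left.

Stack      Input          Action
--------------------------------
B $        c c , a c c $  output B → L
L $        c c , a c c $  output L → c L c
c L c $    c c , a c c $  match 'c'
L c $      c , a c c $    output L → c L c
c L c c $  c , a c c $    match 'c'
L c c $    , a c c $      output L → , a
, a c c $  , a c c $      match ','
a c c $    a c c $        match 'a'
c c $      c c $          match 'c'
c $        c $            match 'c'
$          $              accept

The string is accepted.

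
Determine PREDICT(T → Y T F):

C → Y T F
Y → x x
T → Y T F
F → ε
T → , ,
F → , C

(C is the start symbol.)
PREDICT(T → Y T F) = (FIRST(RHS) \ {ε}) ∪ (FOLLOW(T) if ε ∈ FIRST(RHS), i.e. RHS ⇒* ε)
FIRST(Y) = { 'x' }
FIRST(Y T F) = { 'x' }
ε ∉ FIRST(Y T F), so FOLLOW(T) is not added.
PREDICT(T → Y T F) = { 'x' }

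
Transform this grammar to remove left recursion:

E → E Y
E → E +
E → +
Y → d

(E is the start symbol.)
E → + E'
E' → Y E'
E' → + E'
E' → ε
Y → d

E is directly left-recursive. The standard transformation for
  A → A α₁ | ... | A α_m | β₁ | ... | β_n
is
  A  → β₁ A' | ... | β_n A'
  A' → α₁ A' | ... | α_m A' | ε

E → + becomes E → + E'
E → E Y becomes E' → Y E'
E → E + becomes E' → + E'
Add E' → ε

Productions for other non-terminals are unchanged:
  Y → d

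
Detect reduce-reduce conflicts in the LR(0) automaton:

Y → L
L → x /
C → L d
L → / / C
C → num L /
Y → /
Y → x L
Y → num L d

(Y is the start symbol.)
No reduce-reduce conflicts

A reduce-reduce conflict occurs when an LR(0) state has two complete items [A → α .] and [B → β .] — both call for a reduction, and with no lookahead the parser cannot choose between them.

Augment with Y' → Y and build the canonical LR(0) collection (I0 = CLOSURE({[Y' → . Y]}), then GOTO on every symbol after a dot until no new states appear). It has 20 states:
  I0: { [L → . / / C], [L → . x /], [Y → . /], [Y → . L], [Y → . num L d], [Y → . x L], [Y' → . Y] }  — shift
  I1: { [L → / . / C], [Y → / .] }  — shift, reduce
  I2: { [Y → L .] }  — reduce
  I3: { [Y' → Y .] }  — accept
  I4: { [L → . / / C], [L → . x /], [Y → num . L d] }  — shift
  I5: { [L → . / / C], [L → . x /], [L → x . /], [Y → x . L] }  — shift
  I6: { [L → / . / C], [L → x / .] }  — shift, reduce
  I7: { [Y → x L .] }  — reduce
  I8: { [L → x . /] }  — shift
  I9: { [L → x / .] }  — reduce
  I10: { [C → . L d], [C → . num L /], [L → . / / C], [L → . x /], [L → / / . C] }  — shift
  I11: { [L → / . / C] }  — shift
  I12: { [L → / / C .] }  — reduce
  I13: { [C → L . d] }  — shift
  I14: { [C → num . L /], [L → . / / C], [L → . x /] }  — shift
  I15: { [C → num L . /] }  — shift
  I16: { [C → num L / .] }  — reduce
  I17: { [C → L d .] }  — reduce
  I18: { [Y → num L . d] }  — shift
  I19: { [Y → num L d .] }  — reduce

No state contains more than one complete item.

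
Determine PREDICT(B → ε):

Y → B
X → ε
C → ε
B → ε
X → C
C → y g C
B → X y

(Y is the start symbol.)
{ $ }

PREDICT(B → ε) = (FIRST(RHS) \ {ε}) ∪ (FOLLOW(B) if ε ∈ FIRST(RHS), i.e. RHS ⇒* ε)
The right-hand side is ε (FIRST(ε) = { ε }), so the predict set is FOLLOW(B) = { $ }
PREDICT(B → ε) = { $ }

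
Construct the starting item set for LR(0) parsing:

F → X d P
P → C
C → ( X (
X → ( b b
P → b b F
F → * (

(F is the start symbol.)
First, augment the grammar with F' → F
I₀ = CLOSURE({ [F' → . F] }):
  [F' → . F] has the dot before F: add [F → . X d P], [F → . * (]
  [F → . X d P] has the dot before X: add [X → . ( b b]
No further items can be added.

I₀ = { [F → . * (], [F → . X d P], [F' → . F], [X → . ( b b] }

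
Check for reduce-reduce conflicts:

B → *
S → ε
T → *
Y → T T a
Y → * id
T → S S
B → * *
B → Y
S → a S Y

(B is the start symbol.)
Yes — I1: [B → * .] vs [T → * .]

Augment with B' → B and build the canonical LR(0) collection (I0 = CLOSURE({[B' → . B]}), then GOTO on every symbol after a dot until no new states appear). It has 16 states:
  I0: { [B → . * *], [B → . *], [B → . Y], [B' → . B], [S → . a S Y], [S → .], [T → . *], [T → . S S], [Y → . * id], [Y → . T T a] }  — shift, reduce
  I1: { [B → * . *], [B → * .], [T → * .], [Y → * . id] }  — shift, 2 reduces
  I2: { [B' → B .] }  — accept
  I3: { [S → . a S Y], [S → .], [T → S . S] }  — shift, reduce
  I4: { [S → . a S Y], [S → .], [T → . *], [T → . S S], [Y → T . T a] }  — shift, reduce
  I5: { [B → Y .] }  — reduce
  I6: { [S → . a S Y], [S → .], [S → a . S Y] }  — shift, reduce
  I7: { [S → . a S Y], [S → .], [S → a S . Y], [T → . *], [T → . S S], [Y → . * id], [Y → . T T a] }  — shift, reduce
  I8: { [T → * .], [Y → * . id] }  — shift, reduce
  I9: { [S → a S Y .] }  — reduce
  I10: { [Y → * id .] }  — reduce
  I11: { [T → * .] }  — reduce
  I12: { [Y → T T . a] }  — shift
  I13: { [Y → T T a .] }  — reduce
  I14: { [T → S S .] }  — reduce
  I15: { [B → * * .] }  — reduce

I1 contains complete items [B → * .], [T → * .] — reduce-reduce conflict.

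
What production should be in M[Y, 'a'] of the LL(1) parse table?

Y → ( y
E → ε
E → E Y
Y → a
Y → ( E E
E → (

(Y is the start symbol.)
Y → a

To find M[Y, 'a'], we find productions for Y where 'a' is in the predict set (PREDICT(N → α) = (FIRST(α) \ {ε}) ∪ (FOLLOW(N) if α ⇒* ε)).

Y → ( y: PREDICT = { '(' }
Y → a: PREDICT = { 'a' }
  'a' is in predict set, so this production goes in M[Y, 'a']
Y → ( E E: PREDICT = { '(' }

M[Y, 'a'] = Y → a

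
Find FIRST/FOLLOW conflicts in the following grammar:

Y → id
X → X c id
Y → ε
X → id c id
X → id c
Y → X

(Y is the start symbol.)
A FIRST/FOLLOW conflict occurs when a non-terminal N has a nullable alternative N → β (β ⇒* ε) and another alternative N → α with FIRST(α) ∩ FOLLOW(N) ≠ ∅: on such a lookahead the parser cannot decide between expanding α and letting N vanish via β.

Nullable non-terminals: Y.
FIRST sets used below: FIRST(X) = { 'id' }

Y: nullable alternative(s) Y → ε; FOLLOW(Y) = { $ }
  Y → id: FIRST \ {ε} = { 'id' } — disjoint from FOLLOW(Y)
  Y → ε: FIRST \ {ε} = { } — this is the only nullable alternative, skip
  Y → X: FIRST \ {ε} = { 'id' } — disjoint from FOLLOW(Y)

X has no nullable alternative, so no FIRST/FOLLOW check is needed there.

No FIRST/FOLLOW conflicts found.

Answer: No FIRST/FOLLOW conflicts.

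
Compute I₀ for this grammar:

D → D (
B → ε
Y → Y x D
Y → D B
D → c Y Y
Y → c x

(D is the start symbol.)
{ [D → . D (], [D → . c Y Y], [D' → . D] }

First, augment the grammar with D' → D
I₀ = CLOSURE({ [D' → . D] }):
  [D' → . D] has the dot before D: add [D → . D (], [D → . c Y Y]
No further items can be added.

I₀ = { [D → . D (], [D → . c Y Y], [D' → . D] }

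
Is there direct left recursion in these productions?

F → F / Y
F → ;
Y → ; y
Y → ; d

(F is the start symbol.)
Yes, F is left-recursive

Direct left recursion occurs when N → N α for some non-terminal N (the right-hand side begins with the left-hand side itself).

F → F / Y: LEFT RECURSIVE (starts with F)
F → ;: starts with ';'
Y → ; y: starts with ';'
Y → ; d: starts with ';'

The grammar has direct left recursion on: F.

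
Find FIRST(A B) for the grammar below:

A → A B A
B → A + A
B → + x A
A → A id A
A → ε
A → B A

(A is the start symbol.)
FIRST sets of the non-terminals involved (from the grammar, by fixed-point iteration):
  FIRST(A) = { '+', 'id', ε }
  FIRST(B) = { '+', 'id' }

To compute FIRST(A B), process the symbols left to right:
Symbol A is a non-terminal. Add FIRST(A) \ {ε} = { '+', 'id' }
A is nullable (ε ∈ FIRST(A)), continue to the next symbol.
Symbol B is a non-terminal. Add FIRST(B) \ {ε} = { '+', 'id' }
B is not nullable (ε ∉ FIRST(B)), so stop here.
FIRST(A B) = { '+', 'id' }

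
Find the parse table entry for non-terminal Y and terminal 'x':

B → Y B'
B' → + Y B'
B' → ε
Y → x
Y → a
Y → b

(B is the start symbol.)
Y → x

To find M[Y, 'x'], we find productions for Y where 'x' is in the predict set (PREDICT(N → α) = (FIRST(α) \ {ε}) ∪ (FOLLOW(N) if α ⇒* ε)).

Y → x: PREDICT = { 'x' }
  'x' is in predict set, so this production goes in M[Y, 'x']
Y → a: PREDICT = { 'a' }
Y → b: PREDICT = { 'b' }

M[Y, 'x'] = Y → x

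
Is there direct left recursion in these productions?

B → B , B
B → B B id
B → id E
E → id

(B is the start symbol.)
Yes, B is left-recursive

Direct left recursion occurs when N → N α for some non-terminal N (the right-hand side begins with the left-hand side itself).

B → B , B: LEFT RECURSIVE (starts with B)
B → B B id: LEFT RECURSIVE (starts with B)
B → id E: starts with id
E → id: starts with id

The grammar has direct left recursion on: B.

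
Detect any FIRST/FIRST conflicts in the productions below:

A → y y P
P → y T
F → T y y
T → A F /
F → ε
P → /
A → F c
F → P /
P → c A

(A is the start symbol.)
Yes. A → y y P / A → F c on { 'y' }; F → T y y / F → P '/' on { '/', 'c', 'y' }

A FIRST/FIRST conflict occurs when two productions N → α and N → β for the same non-terminal have FIRST(α) ∩ FIRST(β) ≠ ∅ (with ε ∈ FIRST of a nullable right-hand side, so two nullable alternatives also conflict).

FIRST sets of the non-terminals at (or reachable through a nullable prefix from) the front of some alternative:
  FIRST(F) = { '/', 'c', 'y', ε }
  FIRST(T) = { '/', 'c', 'y' }
  FIRST(P) = { '/', 'c', 'y' }

Productions for A:
  A → y y P: FIRST = { 'y' }
  A → F c: FIRST = { '/', 'c', 'y' }
Productions for P:
  P → y T: FIRST = { 'y' }
  P → /: FIRST = { '/' }
  P → c A: FIRST = { 'c' }
Productions for F:
  F → T y y: FIRST = { '/', 'c', 'y' }
  F → ε: FIRST = { ε }
  F → P /: FIRST = { '/', 'c', 'y' }
T has only one production, so no FIRST/FIRST conflict is possible there.

Conflict for A: A → y y P and A → F c
  Overlap: { 'y' }
Conflict for F: F → T y y and F → P /
  Overlap: { '/', 'c', 'y' }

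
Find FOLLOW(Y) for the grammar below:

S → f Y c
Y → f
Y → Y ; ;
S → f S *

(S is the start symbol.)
{ ';', 'c' }

In S → f Y c: Y is followed by c, add FIRST(c) \ {ε} = { 'c' }
In Y → Y ; ;: Y is followed by ';' ';', add FIRST(';' ';') \ {ε} = { ';' }

Taking the union: FOLLOW(Y) = { ';', 'c' }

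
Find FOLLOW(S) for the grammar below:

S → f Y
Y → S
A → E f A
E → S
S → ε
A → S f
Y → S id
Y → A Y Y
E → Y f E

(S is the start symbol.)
To compute FOLLOW(S), find every occurrence of S on a right-hand side N → α S β: add FIRST(β) \ {ε}, and if β is empty or nullable also add FOLLOW(N). Iterate to a fixed point.

S is the start symbol, so $ ∈ FOLLOW(S).
In Y → S: S is at the end, add FOLLOW(Y)
In E → S: S is at the end, add FOLLOW(E)
In A → S f: S is followed by f, add FIRST(f) \ {ε} = { 'f' }
In Y → S id: S is followed by id, add FIRST(id) \ {ε} = { 'id' }

The FOLLOW sets referred to above (computed the same way, to a fixed point):
  FOLLOW(Y) = { $, 'f', 'id' }
  FOLLOW(E) = { 'f' }

Taking the union: FOLLOW(S) = { $, 'f', 'id' }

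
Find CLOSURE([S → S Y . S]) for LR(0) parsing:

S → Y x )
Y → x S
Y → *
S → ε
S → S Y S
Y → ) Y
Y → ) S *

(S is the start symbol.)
{ [S → . S Y S], [S → . Y x )], [S → .], [S → S Y . S], [Y → . ) S *], [Y → . ) Y], [Y → . *], [Y → . x S] }

To compute CLOSURE, for each item [A → α.Bβ] where B is a non-terminal, add [B → .γ] for all productions B → γ; repeat for the newly added items until nothing changes.

Start with: [S → S Y . S]
  [S → S Y . S] has the dot before S: add [S → . Y x )], [S → .], [S → . S Y S]
  [S → . Y x )] has the dot before Y: add [Y → . x S], [Y → . *], [Y → . ) Y], [Y → . ) S *]
No further items can be added.

CLOSURE = { [S → . S Y S], [S → . Y x )], [S → .], [S → S Y . S], [Y → . ) S *], [Y → . ) Y], [Y → . *], [Y → . x S] }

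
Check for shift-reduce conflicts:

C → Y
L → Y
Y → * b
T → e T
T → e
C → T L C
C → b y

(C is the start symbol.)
Augment with C' → C and build the canonical LR(0) collection (I0 = CLOSURE({[C' → . C]}), then GOTO on every symbol after a dot until no new states appear). It has 13 states:
  I0: { [C → . T L C], [C → . Y], [C → . b y], [C' → . C], [T → . e T], [T → . e], [Y → . * b] }  — shift
  I1: { [Y → * . b] }  — shift
  I2: { [C' → C .] }  — accept
  I3: { [C → T . L C], [L → . Y], [Y → . * b] }  — shift
  I4: { [C → Y .] }  — reduce
  I5: { [C → b . y] }  — shift
  I6: { [T → . e T], [T → . e], [T → e . T], [T → e .] }  — shift, reduce
  I7: { [T → e T .] }  — reduce
  I8: { [C → b y .] }  — reduce
  I9: { [C → . T L C], [C → . Y], [C → . b y], [C → T L . C], [T → . e T], [T → . e], [Y → . * b] }  — shift
  I10: { [L → Y .] }  — reduce
  I11: { [C → T L C .] }  — reduce
  I12: { [Y → * b .] }  — reduce

I6 contains reduce item [T → e .] and shift items [T → . e], [T → . e T] — shift-reduce conflict.

Answer: Yes — I6: [T → e .] vs [T → . e]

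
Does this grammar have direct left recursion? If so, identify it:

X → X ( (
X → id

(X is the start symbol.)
Direct left recursion occurs when N → N α for some non-terminal N (the right-hand side begins with the left-hand side itself).

X → X ( (: LEFT RECURSIVE (starts with X)
X → id: starts with id

The grammar has direct left recursion on: X.

Answer: Yes, X is left-recursive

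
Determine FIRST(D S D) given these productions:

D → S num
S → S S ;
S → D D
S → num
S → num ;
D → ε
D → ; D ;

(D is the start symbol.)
FIRST sets of the non-terminals involved (from the grammar, by fixed-point iteration):
  FIRST(D) = { ';', 'num', ε }
  FIRST(S) = { ';', 'num', ε }

To compute FIRST(D S D), process the symbols left to right:
Symbol D is a non-terminal. Add FIRST(D) \ {ε} = { ';', 'num' }
D is nullable (ε ∈ FIRST(D)), continue to the next symbol.
Symbol S is a non-terminal. Add FIRST(S) \ {ε} = { ';', 'num' }
S is nullable (ε ∈ FIRST(S)), continue to the next symbol.
Symbol D is a non-terminal. Add FIRST(D) \ {ε} = { ';', 'num' }
D is nullable (ε ∈ FIRST(D)), continue to the next symbol.
All symbols are nullable, so ε is in the result.
FIRST(D S D) = { ';', 'num', ε }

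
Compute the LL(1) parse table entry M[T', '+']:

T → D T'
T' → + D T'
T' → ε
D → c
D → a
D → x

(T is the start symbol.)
To find M[T', '+'], we find productions for T' where '+' is in the predict set (PREDICT(N → α) = (FIRST(α) \ {ε}) ∪ (FOLLOW(N) if α ⇒* ε)).

Relevant sets:
  FOLLOW(T') = { $ }

T' → + D T': PREDICT = { '+' }
  '+' is in predict set, so this production goes in M[T', '+']
T' → ε: PREDICT = { $ }

M[T', '+'] = T' → + D T'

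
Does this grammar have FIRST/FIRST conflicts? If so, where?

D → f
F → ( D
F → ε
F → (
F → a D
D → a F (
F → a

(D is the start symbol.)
A FIRST/FIRST conflict occurs when two productions N → α and N → β for the same non-terminal have FIRST(α) ∩ FIRST(β) ≠ ∅ (with ε ∈ FIRST of a nullable right-hand side, so two nullable alternatives also conflict).

Productions for D:
  D → f: FIRST = { 'f' }
  D → a F (: FIRST = { 'a' }
Productions for F:
  F → ( D: FIRST = { '(' }
  F → ε: FIRST = { ε }
  F → (: FIRST = { '(' }
  F → a D: FIRST = { 'a' }
  F → a: FIRST = { 'a' }

Conflict for F: F → ( D and F → (
  Overlap: { '(' }
Conflict for F: F → a D and F → a
  Overlap: { 'a' }

Answer: Yes. F → '(' D / F → '(' on { '(' }; F → a D / F → a on { 'a' }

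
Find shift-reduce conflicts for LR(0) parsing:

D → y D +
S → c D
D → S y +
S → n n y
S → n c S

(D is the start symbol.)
Augment with D' → D and build the canonical LR(0) collection (I0 = CLOSURE({[D' → . D]}), then GOTO on every symbol after a dot until no new states appear). It has 15 states:
  I0: { [D → . S y +], [D → . y D +], [D' → . D], [S → . c D], [S → . n c S], [S → . n n y] }  — shift
  I1: { [D' → D .] }  — accept
  I2: { [D → S . y +] }  — shift
  I3: { [D → . S y +], [D → . y D +], [S → . c D], [S → . n c S], [S → . n n y], [S → c . D] }  — shift
  I4: { [S → n . c S], [S → n . n y] }  — shift
  I5: { [D → . S y +], [D → . y D +], [D → y . D +], [S → . c D], [S → . n c S], [S → . n n y] }  — shift
  I6: { [D → y D . +] }  — shift
  I7: { [D → y D + .] }  — reduce
  I8: { [S → . c D], [S → . n c S], [S → . n n y], [S → n c . S] }  — shift
  I9: { [S → n n . y] }  — shift
  I10: { [S → n n y .] }  — reduce
  I11: { [S → n c S .] }  — reduce
  I12: { [S → c D .] }  — reduce
  I13: { [D → S y . +] }  — shift
  I14: { [D → S y + .] }  — reduce

No state contains both a complete item and a shift item.

Answer: No shift-reduce conflicts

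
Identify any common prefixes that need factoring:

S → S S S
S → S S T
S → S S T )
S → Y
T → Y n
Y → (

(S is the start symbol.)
Left-factoring is needed when two productions for the same non-terminal
share a common prefix on the right-hand side.

Productions for S:
  S → S S S
  S → S S T
  S → S S T )
  S → Y

Found common prefix 'S S' in productions for S

Answer: Yes, S has productions with common prefix 'S S'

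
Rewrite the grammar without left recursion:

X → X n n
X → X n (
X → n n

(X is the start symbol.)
X is directly left-recursive. The standard transformation for
  A → A α₁ | ... | A α_m | β₁ | ... | β_n
is
  A  → β₁ A' | ... | β_n A'
  A' → α₁ A' | ... | α_m A' | ε

X → n n becomes X → n n X'
X → X n n becomes X' → n n X'
X → X n ( becomes X' → n ( X'
Add X' → ε

Resulting grammar:
X → n n X'
X' → n n X'
X' → n ( X'
X' → ε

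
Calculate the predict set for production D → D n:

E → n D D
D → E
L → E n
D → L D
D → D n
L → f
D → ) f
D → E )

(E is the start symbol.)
PREDICT(D → D n) = (FIRST(RHS) \ {ε}) ∪ (FOLLOW(D) if ε ∈ FIRST(RHS), i.e. RHS ⇒* ε)
FIRST(D) = { ')', 'f', 'n' }
FIRST(D n) = { ')', 'f', 'n' }
ε ∉ FIRST(D n), so FOLLOW(D) is not added.
PREDICT(D → D n) = { ')', 'f', 'n' }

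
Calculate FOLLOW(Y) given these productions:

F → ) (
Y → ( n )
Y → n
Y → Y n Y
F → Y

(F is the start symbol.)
{ $, 'n' }

To compute FOLLOW(Y), find every occurrence of Y on a right-hand side N → α Y β: add FIRST(β) \ {ε}, and if β is empty or nullable also add FOLLOW(N). Iterate to a fixed point.

In Y → Y n Y: Y is followed by n Y, add FIRST(n Y) \ {ε} = { 'n' }
In Y → Y n Y: Y is at the end; this adds FOLLOW(Y) to itself — nothing new
In F → Y: Y is at the end, add FOLLOW(F)

The FOLLOW sets referred to above (computed the same way, to a fixed point):
  FOLLOW(F) = { $ }

Taking the union: FOLLOW(Y) = { $, 'n' }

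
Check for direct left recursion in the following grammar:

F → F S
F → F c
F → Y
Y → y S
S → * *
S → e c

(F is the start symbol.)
F → F S: LEFT RECURSIVE (starts with F)
F → F c: LEFT RECURSIVE (starts with F)
F → Y: starts with Y
Y → y S: starts with y
S → * *: starts with '*'
S → e c: starts with e

The grammar has direct left recursion on: F.

Answer: Yes, F is left-recursive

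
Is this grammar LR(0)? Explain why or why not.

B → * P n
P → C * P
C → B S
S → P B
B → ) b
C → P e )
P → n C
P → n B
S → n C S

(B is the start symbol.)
No. Shift-reduce conflict between [P → n B .] and [B → . ) b]

Augment with B' → B and build the canonical LR(0) collection (I0 = CLOSURE({[B' → . B]}), then GOTO on every symbol after a dot until no new states appear). It has 25 states:
  I0: { [B → . ) b], [B → . * P n], [B' → . B] }  — shift
  I1: { [B → ) . b] }  — shift
  I2: { [B → * . P n], [B → . ) b], [B → . * P n], [C → . B S], [C → . P e )], [P → . C * P], [P → . n B], [P → . n C] }  — shift
  I3: { [B' → B .] }  — accept
  I4: { [B → . ) b], [B → . * P n], [C → . B S], [C → . P e )], [C → B . S], [P → . C * P], [P → . n B], [P → . n C], [S → . P B], [S → . n C S] }  — shift
  I5: { [P → C . * P] }  — shift
  I6: { [B → * P . n], [C → P . e )] }  — shift
  I7: { [B → . ) b], [B → . * P n], [C → . B S], [C → . P e )], [P → . C * P], [P → . n B], [P → . n C], [P → n . B], [P → n . C] }  — shift
  I8: { [B → . ) b], [B → . * P n], [C → . B S], [C → . P e )], [C → B . S], [P → . C * P], [P → . n B], [P → . n C], [P → n B .], [S → . P B], [S → . n C S] }  — shift, reduce
  I9: { [P → C . * P], [P → n C .] }  — shift, reduce
  I10: { [C → P . e )] }  — shift
  I11: { [C → P e . )] }  — shift
  I12: { [C → P e ) .] }  — reduce
  I13: { [B → . ) b], [B → . * P n], [C → . B S], [C → . P e )], [P → . C * P], [P → . n B], [P → . n C], [P → C * . P] }  — shift
  I14: { [C → P . e )], [P → C * P .] }  — shift, reduce
  I15: { [B → . ) b], [B → . * P n], [C → P . e )], [S → P . B] }  — shift
  I16: { [C → B S .] }  — reduce
  I17: { [B → . ) b], [B → . * P n], [C → . B S], [C → . P e )], [P → . C * P], [P → . n B], [P → . n C], [P → n . B], [P → n . C], [S → n . C S] }  — shift
  I18: { [B → . ) b], [B → . * P n], [C → . B S], [C → . P e )], [P → . C * P], [P → . n B], [P → . n C], [P → C . * P], [P → n C .], [S → . P B], [S → . n C S], [S → n C . S] }  — shift, reduce
  I19: { [B → * . P n], [B → . ) b], [B → . * P n], [C → . B S], [C → . P e )], [P → . C * P], [P → . n B], [P → . n C], [P → C * . P] }  — shift
  I20: { [S → n C S .] }  — reduce
  I21: { [B → * P . n], [C → P . e )], [P → C * P .] }  — shift, reduce
  I22: { [B → * P n .] }  — reduce
  I23: { [S → P B .] }  — reduce
  I24: { [B → ) b .] }  — reduce

Conflict in state I8:
  Shift-reduce conflict between [P → n B .] and [B → . ) b]
So the grammar is NOT LR(0).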